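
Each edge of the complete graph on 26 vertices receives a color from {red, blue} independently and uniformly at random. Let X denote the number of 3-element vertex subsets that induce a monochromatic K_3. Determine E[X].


Let X = Σ_S X_S over the C(26, 3) = 2600 subsets S of size 3, where X_S = 1 if the K_3 on S is monochromatic.
For a fixed S, the K_3 on S has C(3, 2) = 3 edges. P[all 3 edges red] = (1/2)^3, and likewise for blue, so P[monochromatic] = 2·(1/2)^3 = 2^{1 − 3} = 1/4.
By linearity: E[X] = C(26, 3) · 2^{1 − 3} = 2600 · 1/4 = 650.
Numerically: E[X] ≈ 650.000.

E[X] = C(26,3)·2^(1−C(3,2)) = 650 ≈ 650.000.


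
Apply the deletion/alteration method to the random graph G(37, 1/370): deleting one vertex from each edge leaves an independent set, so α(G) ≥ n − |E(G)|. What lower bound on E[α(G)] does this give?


E[|E(G)|] = C(37, 2)·p = 666 · (1/370) = 9/5.
E[α(G)] ≥ n − E[|E(G)|] = 37 − 9/5 = 176/5.
Numerically: ≈ 35.200000.
(This is only a lower bound; the true E[α(G)] may be larger.)

E[α(G)] ≥ 176/5 ≈ 35.200000.


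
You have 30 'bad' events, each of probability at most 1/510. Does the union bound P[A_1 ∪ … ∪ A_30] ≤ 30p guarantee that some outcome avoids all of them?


Union bound: P[∪_{i=1}^{30} A_i] ≤ Σ_i P[A_i] ≤ 30·p = 30·(1/510) = 1/17.
Numerically: 1/17 ≈ 0.059.
Is 1/17 < 1? YES.
Since P[∪ A_i] ≤ 1/17 < 1, the complement has P[∩ A_i^c] ≥ 1 − 1/17 = 16/17 > 0, so some outcome avoids every A_i.

30·p = 1/17 ≈ 0.059; existence CERTIFIED by the union bound.


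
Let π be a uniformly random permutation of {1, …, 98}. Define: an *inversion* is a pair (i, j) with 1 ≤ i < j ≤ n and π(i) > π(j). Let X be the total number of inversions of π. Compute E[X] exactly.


Write X = Σ X_I over the C(98, 2) = 4753 pairs i < j, with X_I the indicator of one inversion.
There are 4753 indicators.
For each fixed pair i < j, the values π(i) and π(j) are two distinct elements of {1, …, 98} in uniformly random order; by symmetry P[π(i) > π(j)] = 1/2.
By linearity: E[X] = 4753 · (1/2) = C(98, 2) · (1/2) = 4753/2 = 4753/2 ≈ 2376.5000.

E[X] = 4753/2 = 2376.5000.


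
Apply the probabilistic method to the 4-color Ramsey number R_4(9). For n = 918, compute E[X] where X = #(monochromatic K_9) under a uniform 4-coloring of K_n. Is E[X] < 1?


E[X] = C(918, 9) · 4^{1 − 36} = 1226696518272037432620 · 4^{−35} = 1226696518272037432620/1180591620717411303424.
As a reduced fraction: E[X] = 306674129568009358155/295147905179352825856 ≈ 1.0390524.
Is E[X] < 1? NO.
Since E[X] ≥ 1, the first-moment bound is inconclusive at n = 918; it does NOT by itself certify R_4(9) > 918.

E[X] = 306674129568009358155/295147905179352825856 ≈ 1.0390524; E[X] ≥ 1; first-moment method inconclusive here.


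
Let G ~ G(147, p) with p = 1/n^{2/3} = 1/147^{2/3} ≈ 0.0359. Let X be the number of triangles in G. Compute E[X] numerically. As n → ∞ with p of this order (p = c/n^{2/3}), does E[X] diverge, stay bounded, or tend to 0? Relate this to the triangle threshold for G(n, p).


Number of potential triangles: C(147, 3) = 518665.
Each occurs with probability p³ ≈ (0.0359)³ ≈ 4.62770e-05.
By linearity: E[X] = C(147, 3)·p³ ≈ 518665 · 4.62770e-05 ≈ 24.002.
Since α = 2/3 < 1, p = c/n^{2/3} ≫ 1/n is above the triangle threshold p ~ 1/n. Asymptotically E[X] ~ (c³/6)·n^{3(1−α)} = (1³/6)·n^{1} → ∞; triangles are abundant w.h.p.

E[X] ≈ 24.002; in regime p = Θ(1/n^{2/3}) E[X] diverges (above the triangle threshold p ~ 1/n).


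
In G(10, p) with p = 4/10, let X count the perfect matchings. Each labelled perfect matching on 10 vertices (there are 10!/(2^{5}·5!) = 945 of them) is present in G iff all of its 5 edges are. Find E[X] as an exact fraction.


K_10 has 10!/(2^{5}·5!) = 945 labelled perfect matchings.
For each such perfect matching H, let X_H = 1 if all 5 edges of H are present in G. Then P[X_H = 1] = p^{5} = (2/5)^{5} = 32/3125.
Summing the indicators: E[X] = Σ_H E[X_H] = 945 · p^{5} = 945 · 32/3125 = 6048/625.
Numerically: E[X] ≈ 9.68.

E[X] = 945 · (2/5)^{5} = 6048/625 ≈ 9.68.


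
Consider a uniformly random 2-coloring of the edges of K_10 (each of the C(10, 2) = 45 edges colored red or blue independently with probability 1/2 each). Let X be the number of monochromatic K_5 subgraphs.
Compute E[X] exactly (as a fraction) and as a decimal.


Let X = Σ_S X_S over the C(10, 5) = 252 subsets S of size 5, where X_S = 1 if the K_5 on S is monochromatic.
For a fixed S, the K_5 on S has C(5, 2) = 10 edges. P[all 10 edges red] = (1/2)^10, and likewise for blue, so P[monochromatic] = 2·(1/2)^10 = 2^{1 − 10} = 1/512.
Summing: E[X] = C(10, 5) · 2^{1 − 10} = 252 · 1/512 = 63/128.
Numerically: E[X] ≈ 0.49219.

E[X] = C(10,5)·2^(1−C(5,2)) = 63/128 ≈ 0.49219.


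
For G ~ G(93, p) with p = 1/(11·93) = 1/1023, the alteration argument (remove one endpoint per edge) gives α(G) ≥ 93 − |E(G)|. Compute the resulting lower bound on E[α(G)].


E[|E(G)|] = C(93, 2)·p = 4278 · (1/1023) = 46/11.
E[α(G)] ≥ n − E[|E(G)|] = 93 − 46/11 = 977/11.
Numerically: ≈ 88.818.
(This is only a lower bound; the true E[α(G)] may be larger.)

E[α(G)] ≥ 977/11 ≈ 88.818.


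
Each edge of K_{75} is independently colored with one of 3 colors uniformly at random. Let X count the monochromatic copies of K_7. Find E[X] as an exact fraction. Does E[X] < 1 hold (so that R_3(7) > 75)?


E[X] = C(75, 7) · 3^{1 − 21} = 1984829850 · 3^{−20} = 1984829850/3486784401.
As a reduced fraction: E[X] = 220536650/387420489 ≈ 0.5692436.
Is E[X] < 1? YES.
Since E[X] < 1, there exists a 3-coloring of K_{75} with no monochromatic K_7; hence R_3(7) > 75.

E[X] = 220536650/387420489 ≈ 0.5692436; E[X] < 1, so R_3(7) > 75.


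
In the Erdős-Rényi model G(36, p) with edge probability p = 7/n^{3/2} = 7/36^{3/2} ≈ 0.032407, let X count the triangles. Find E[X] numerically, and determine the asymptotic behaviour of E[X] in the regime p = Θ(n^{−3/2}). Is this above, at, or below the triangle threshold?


Number of potential triangles: C(36, 3) = 7140.
Each occurs with probability p³ ≈ (0.032407)³ ≈ 3.4035557e-05.
By linearity: E[X] = C(36, 3)·p³ ≈ 7140 · 3.4035557e-05 ≈ 0.24301.
Since α = 3/2 > 1, p = c/n^{3/2} = o(1/n) is below the triangle threshold p ~ 1/n. Asymptotically E[X] ~ (c³/6)·n^{3(1−α)} = (7³/6)·n^{-1.5} → 0, so by Markov's inequality G has no triangles w.h.p.

E[X] ≈ 0.24301; in regime p = Θ(1/n^{3/2}) E[X] tends to 0 (below the triangle threshold p ~ 1/n).


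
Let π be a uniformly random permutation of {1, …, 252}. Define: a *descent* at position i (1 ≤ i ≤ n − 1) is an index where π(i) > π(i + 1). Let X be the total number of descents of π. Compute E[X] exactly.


Write X = Σ X_I over i = 1, …, 251, with X_I the indicator of one descent.
There are 251 indicators.
For each fixed i, the pair (π(i), π(i+1)) is a uniformly random ordered pair of distinct values from {1, …, 252}; by symmetry P[π(i) > π(i+1)] = 1/2.
By linearity: E[X] = 251 · (1/2) = (252 − 1) · (1/2) = 251/2 ≈ 125.500.

E[X] = 251/2 = 125.500.


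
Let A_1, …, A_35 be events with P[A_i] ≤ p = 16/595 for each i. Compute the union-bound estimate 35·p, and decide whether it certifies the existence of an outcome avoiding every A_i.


Union bound: P[∪_{i=1}^{35} A_i] ≤ Σ_i P[A_i] ≤ 35·p = 35·(16/595) = 16/17.
Numerically: 16/17 ≈ 0.9412.
Is 16/17 < 1? YES.
Since P[∪ A_i] ≤ 16/17 < 1, the complement has P[∩ A_i^c] ≥ 1 − 16/17 = 1/17 > 0, so some outcome avoids every A_i.

35·p = 16/17 ≈ 0.9412; existence CERTIFIED by the union bound.


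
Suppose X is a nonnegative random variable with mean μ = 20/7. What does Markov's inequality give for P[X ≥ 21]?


μ = E[X] = 20/7, a = 21.
Markov: P[X ≥ 21] ≤ μ/a = (20/7)/21 = 20/147.
Numerically: ≈ 0.13605.
(Since a = 21 > μ = 2.85714, the bound 20/147 is < 1 and informative.)

P[X ≥ 21] ≤ 20/147 ≈ 0.13605.


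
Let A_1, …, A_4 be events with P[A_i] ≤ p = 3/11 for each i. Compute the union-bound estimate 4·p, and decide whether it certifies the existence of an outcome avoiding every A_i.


Union bound: P[∪_{i=1}^{4} A_i] ≤ Σ_i P[A_i] ≤ 4·p = 4·(3/11) = 12/11.
Numerically: 12/11 ≈ 1.091.
Is 12/11 < 1? NO.
Since the bound 12/11 is ≥ 1, the union bound is uninformative here; it does NOT by itself certify existence.

4·p = 12/11 ≈ 1.091; existence NOT certified by the union bound.


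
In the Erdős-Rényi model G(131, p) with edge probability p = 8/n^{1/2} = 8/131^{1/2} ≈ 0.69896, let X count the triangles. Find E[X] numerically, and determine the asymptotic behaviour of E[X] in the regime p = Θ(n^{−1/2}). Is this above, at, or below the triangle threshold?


Number of potential triangles: C(131, 3) = 366145.
Each occurs with probability p³ ≈ (0.69896)³ ≈ 3.4147823e-01.
By linearity: E[X] = C(131, 3)·p³ ≈ 366145 · 3.4147823e-01 ≈ 125030.54532.
Since α = 1/2 < 1, p = c/n^{1/2} ≫ 1/n is above the triangle threshold p ~ 1/n. Asymptotically E[X] ~ (c³/6)·n^{3(1−α)} = (8³/6)·n^{1.5} → ∞; triangles are abundant w.h.p.

E[X] ≈ 125030.54532; in regime p = Θ(1/n^{1/2}) E[X] diverges (above the triangle threshold p ~ 1/n).


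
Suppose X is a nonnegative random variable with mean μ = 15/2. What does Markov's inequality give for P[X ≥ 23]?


μ = E[X] = 15/2, a = 23.
Markov: P[X ≥ 23] ≤ μ/a = (15/2)/23 = 15/46.
Numerically: ≈ 0.326087.
(Since a = 23 > μ = 7.500000, the bound 15/46 is < 1 and informative.)

P[X ≥ 23] ≤ 15/46 ≈ 0.326087.


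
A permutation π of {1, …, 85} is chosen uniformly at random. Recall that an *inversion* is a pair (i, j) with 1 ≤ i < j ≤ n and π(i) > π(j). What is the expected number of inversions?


Write X = Σ X_I over the C(85, 2) = 3570 pairs i < j, with X_I the indicator of one inversion.
There are 3570 indicators.
For each fixed pair i < j, the values π(i) and π(j) are two distinct elements of {1, …, 85} in uniformly random order; by symmetry P[π(i) > π(j)] = 1/2.
By linearity: E[X] = 3570 · (1/2) = C(85, 2) · (1/2) = 3570/2 = 1785 ≈ 1785.000000.

E[X] = 1785 = 1785.000000.


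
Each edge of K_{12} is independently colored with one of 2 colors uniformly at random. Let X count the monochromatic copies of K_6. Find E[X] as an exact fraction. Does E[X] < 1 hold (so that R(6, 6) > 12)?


E[X] = C(12, 6) · 2^{1 − 15} = 924 · 2^{−14} = 924/16384.
As a reduced fraction: E[X] = 231/4096 ≈ 0.05640.
Is E[X] < 1? YES.
Since E[X] < 1, there exists a 2-coloring of K_{12} with no monochromatic K_6; hence R(6, 6) > 12.

E[X] = 231/4096 ≈ 0.05640; E[X] < 1, so R(6, 6) > 12.


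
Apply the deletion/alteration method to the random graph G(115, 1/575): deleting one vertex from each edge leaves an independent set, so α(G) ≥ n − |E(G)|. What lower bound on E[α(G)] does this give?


E[|E(G)|] = C(115, 2)·p = 6555 · (1/575) = 57/5.
E[α(G)] ≥ n − E[|E(G)|] = 115 − 57/5 = 518/5.
Numerically: ≈ 103.600000.
(This is only a lower bound; the true E[α(G)] may be larger.)

E[α(G)] ≥ 518/5 ≈ 103.600000.


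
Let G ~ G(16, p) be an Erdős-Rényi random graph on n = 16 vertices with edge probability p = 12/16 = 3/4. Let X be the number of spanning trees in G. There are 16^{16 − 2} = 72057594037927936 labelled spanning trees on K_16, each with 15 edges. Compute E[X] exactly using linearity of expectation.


K_16 has 16^{16 − 2} = 72057594037927936 labelled spanning trees.
For each such spanning tree H, let X_H = 1 if all 15 edges of H are present in G. Then P[X_H = 1] = p^{15} = (3/4)^{15} = 14348907/1073741824.
Summing the indicators: E[X] = Σ_H E[X_H] = 72057594037927936 · p^{15} = 72057594037927936 · 14348907/1073741824 = 962938848411648.
Numerically: E[X] ≈ 9.62939e+14.

E[X] = 72057594037927936 · (3/4)^{15} = 962938848411648 ≈ 9.62939e+14.


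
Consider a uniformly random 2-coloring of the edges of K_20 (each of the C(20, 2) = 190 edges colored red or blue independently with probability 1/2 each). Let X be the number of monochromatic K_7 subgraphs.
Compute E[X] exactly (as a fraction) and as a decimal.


Let X = Σ_S X_S over the C(20, 7) = 77520 subsets S of size 7, where X_S = 1 if the K_7 on S is monochromatic.
For a fixed S, the K_7 on S has C(7, 2) = 21 edges. P[all 21 edges red] = (1/2)^21, and likewise for blue, so P[monochromatic] = 2·(1/2)^21 = 2^{1 − 21} = 1/1048576.
By linearity of expectation: E[X] = C(20, 7) · 2^{1 − 21} = 77520 · 1/1048576 = 4845/65536.
Numerically: E[X] ≈ 0.0739.

E[X] = C(20,7)·2^(1−C(7,2)) = 4845/65536 ≈ 0.0739.


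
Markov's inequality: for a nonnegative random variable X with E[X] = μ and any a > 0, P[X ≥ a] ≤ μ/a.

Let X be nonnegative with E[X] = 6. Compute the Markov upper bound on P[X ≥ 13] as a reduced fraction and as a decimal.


μ = E[X] = 6, a = 13.
Markov: P[X ≥ 13] ≤ μ/a = (6)/13 = 6/13.
Numerically: ≈ 0.462.
(Since a = 13 > μ = 6.000, the bound 6/13 is < 1 and informative.)

P[X ≥ 13] ≤ 6/13 ≈ 0.462.


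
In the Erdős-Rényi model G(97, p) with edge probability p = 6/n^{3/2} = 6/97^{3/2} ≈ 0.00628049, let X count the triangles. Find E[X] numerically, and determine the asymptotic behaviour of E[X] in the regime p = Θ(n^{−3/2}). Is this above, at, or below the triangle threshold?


Number of potential triangles: C(97, 3) = 147440.
Each occurs with probability p³ ≈ (0.00628049)³ ≈ 2.47731337e-07.
By linearity: E[X] = C(97, 3)·p³ ≈ 147440 · 2.47731337e-07 ≈ 0.036526.
Since α = 3/2 > 1, p = c/n^{3/2} = o(1/n) is below the triangle threshold p ~ 1/n. Asymptotically E[X] ~ (c³/6)·n^{3(1−α)} = (6³/6)·n^{-1.5} → 0, so by Markov's inequality G has no triangles w.h.p.

E[X] ≈ 0.036526; in regime p = Θ(1/n^{3/2}) E[X] tends to 0 (below the triangle threshold p ~ 1/n).


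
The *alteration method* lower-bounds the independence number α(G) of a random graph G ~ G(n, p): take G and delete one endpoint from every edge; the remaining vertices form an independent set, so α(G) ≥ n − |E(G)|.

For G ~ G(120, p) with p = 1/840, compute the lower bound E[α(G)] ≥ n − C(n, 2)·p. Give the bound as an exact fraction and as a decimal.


E[|E(G)|] = C(120, 2)·p = 7140 · (1/840) = 17/2.
E[α(G)] ≥ n − E[|E(G)|] = 120 − 17/2 = 223/2.
Numerically: ≈ 111.500000.
(This is only a lower bound; the true E[α(G)] may be larger.)

E[α(G)] ≥ 223/2 ≈ 111.500000.


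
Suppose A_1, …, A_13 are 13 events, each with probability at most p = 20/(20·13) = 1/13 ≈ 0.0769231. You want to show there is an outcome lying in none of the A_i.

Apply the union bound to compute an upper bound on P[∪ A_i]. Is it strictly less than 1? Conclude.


Union bound: P[∪_{i=1}^{13} A_i] ≤ Σ_i P[A_i] ≤ 13·p = 13·(1/13) = 1.
Numerically: 1 ≈ 1.0000000.
Is 1 < 1? NO.
Since the bound 1 is ≥ 1, the union bound is uninformative here; it does NOT by itself certify existence.

13·p = 1 ≈ 1.0000000; existence NOT certified by the union bound.


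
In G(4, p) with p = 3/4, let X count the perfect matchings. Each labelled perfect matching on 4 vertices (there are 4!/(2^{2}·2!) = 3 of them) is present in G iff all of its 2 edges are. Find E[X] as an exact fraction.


K_4 has 4!/(2^{2}·2!) = 3 labelled perfect matchings.
For each such perfect matching H, let X_H = 1 if all 2 edges of H are present in G. Then P[X_H = 1] = p^{2} = (3/4)^{2} = 9/16.
Summing the indicators: E[X] = Σ_H E[X_H] = 3 · p^{2} = 3 · 9/16 = 27/16.
Numerically: E[X] ≈ 1.6875.

E[X] = 3 · (3/4)^{2} = 27/16 ≈ 1.6875.


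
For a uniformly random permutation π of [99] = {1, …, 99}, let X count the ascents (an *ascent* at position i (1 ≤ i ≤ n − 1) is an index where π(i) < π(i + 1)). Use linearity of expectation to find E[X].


Write X = Σ X_I over i = 1, …, 98, with X_I the indicator of one ascent.
There are 98 indicators.
For each fixed i, the pair (π(i), π(i+1)) is a uniformly random ordered pair of distinct values from {1, …, 99}; by symmetry P[π(i) < π(i+1)] = 1/2.
By linearity: E[X] = 98 · (1/2) = (99 − 1) · (1/2) = 49 ≈ 49.00000.

E[X] = 49 = 49.00000.


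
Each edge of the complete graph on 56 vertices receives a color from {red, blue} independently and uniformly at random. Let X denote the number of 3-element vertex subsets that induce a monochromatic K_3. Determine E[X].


Let X = Σ_S X_S over the C(56, 3) = 27720 subsets S of size 3, where X_S = 1 if the K_3 on S is monochromatic.
For a fixed S, the K_3 on S has C(3, 2) = 3 edges. P[all 3 edges red] = (1/2)^3, and likewise for blue, so P[monochromatic] = 2·(1/2)^3 = 2^{1 − 3} = 1/4.
Summing: E[X] = C(56, 3) · 2^{1 − 3} = 27720 · 1/4 = 6930.
Numerically: E[X] ≈ 6930.000.

E[X] = C(56,3)·2^(1−C(3,2)) = 6930 ≈ 6930.000.


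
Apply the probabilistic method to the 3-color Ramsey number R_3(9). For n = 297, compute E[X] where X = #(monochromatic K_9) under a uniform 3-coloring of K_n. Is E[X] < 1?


E[X] = C(297, 9) · 3^{1 − 36} = 43842345008337645 · 3^{−35} = 43842345008337645/50031545098999707.
As a reduced fraction: E[X] = 14614115002779215/16677181699666569 ≈ 0.876.
Is E[X] < 1? YES.
Since E[X] < 1, there exists a 3-coloring of K_{297} with no monochromatic K_9; hence R_3(9) > 297.

E[X] = 14614115002779215/16677181699666569 ≈ 0.876; E[X] < 1, so R_3(9) > 297.


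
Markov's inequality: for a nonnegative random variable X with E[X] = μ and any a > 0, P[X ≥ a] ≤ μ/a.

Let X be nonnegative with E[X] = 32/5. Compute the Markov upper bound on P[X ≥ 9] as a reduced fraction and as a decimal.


μ = E[X] = 32/5, a = 9.
Markov: P[X ≥ 9] ≤ μ/a = (32/5)/9 = 32/45.
Numerically: ≈ 0.7111.
(Since a = 9 > μ = 6.4000, the bound 32/45 is < 1 and informative.)

P[X ≥ 9] ≤ 32/45 ≈ 0.7111.


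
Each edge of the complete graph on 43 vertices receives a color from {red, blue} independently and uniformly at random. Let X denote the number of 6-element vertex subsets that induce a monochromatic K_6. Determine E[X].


Let X = Σ_S X_S over the C(43, 6) = 6096454 subsets S of size 6, where X_S = 1 if the K_6 on S is monochromatic.
For a fixed S, the K_6 on S has C(6, 2) = 15 edges. P[all 15 edges red] = (1/2)^15, and likewise for blue, so P[monochromatic] = 2·(1/2)^15 = 2^{1 − 15} = 1/16384.
By linearity of expectation: E[X] = C(43, 6) · 2^{1 − 15} = 6096454 · 1/16384 = 3048227/8192.
Numerically: E[X] ≈ 372.0980.

E[X] = C(43,6)·2^(1−C(6,2)) = 3048227/8192 ≈ 372.0980.


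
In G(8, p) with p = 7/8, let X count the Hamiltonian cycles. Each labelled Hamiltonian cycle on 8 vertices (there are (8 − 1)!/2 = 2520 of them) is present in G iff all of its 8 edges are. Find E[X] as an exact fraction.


K_8 has (8 − 1)!/2 = 2520 labelled Hamiltonian cycles.
For each such Hamiltonian cycle H, let X_H = 1 if all 8 edges of H are present in G. Then P[X_H = 1] = p^{8} = (7/8)^{8} = 5764801/16777216.
Summing the indicators: E[X] = Σ_H E[X_H] = 2520 · p^{8} = 2520 · 5764801/16777216 = 1815912315/2097152.
Numerically: E[X] ≈ 865.9.

E[X] = 2520 · (7/8)^{8} = 1815912315/2097152 ≈ 865.9.


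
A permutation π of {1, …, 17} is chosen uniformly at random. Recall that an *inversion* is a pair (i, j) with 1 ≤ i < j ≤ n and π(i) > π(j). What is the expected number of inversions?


Write X = Σ X_I over the C(17, 2) = 136 pairs i < j, with X_I the indicator of one inversion.
There are 136 indicators.
For each fixed pair i < j, the values π(i) and π(j) are two distinct elements of {1, …, 17} in uniformly random order; by symmetry P[π(i) > π(j)] = 1/2.
By linearity: E[X] = 136 · (1/2) = C(17, 2) · (1/2) = 136/2 = 68 ≈ 68.000000.

E[X] = 68 = 68.000000.


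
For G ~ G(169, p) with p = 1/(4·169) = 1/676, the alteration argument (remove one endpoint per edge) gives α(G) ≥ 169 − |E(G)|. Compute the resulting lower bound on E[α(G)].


E[|E(G)|] = C(169, 2)·p = 14196 · (1/676) = 21.
E[α(G)] ≥ n − E[|E(G)|] = 169 − 21 = 148.
Numerically: ≈ 148.000000.
(This is only a lower bound; the true E[α(G)] may be larger.)

E[α(G)] ≥ 148 ≈ 148.000000.


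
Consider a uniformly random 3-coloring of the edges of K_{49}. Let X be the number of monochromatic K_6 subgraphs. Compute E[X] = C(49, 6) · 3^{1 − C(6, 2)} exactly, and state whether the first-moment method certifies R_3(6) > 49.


E[X] = C(49, 6) · 3^{1 − 15} = 13983816 · 3^{−14} = 13983816/4782969.
As a reduced fraction: E[X] = 4661272/1594323 ≈ 2.9236685.
Is E[X] < 1? NO.
Since E[X] ≥ 1, the first-moment bound is inconclusive at n = 49; it does NOT by itself certify R_3(6) > 49.

E[X] = 4661272/1594323 ≈ 2.9236685; E[X] ≥ 1; first-moment method inconclusive here.


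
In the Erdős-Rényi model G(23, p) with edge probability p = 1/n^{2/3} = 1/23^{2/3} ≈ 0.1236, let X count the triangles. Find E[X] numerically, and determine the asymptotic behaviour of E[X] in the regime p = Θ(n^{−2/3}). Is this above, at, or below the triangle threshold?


Number of potential triangles: C(23, 3) = 1771.
Each occurs with probability p³ ≈ (0.1236)³ ≈ 1.890359e-03.
By linearity: E[X] = C(23, 3)·p³ ≈ 1771 · 1.890359e-03 ≈ 3.3478.
Since α = 2/3 < 1, p = c/n^{2/3} ≫ 1/n is above the triangle threshold p ~ 1/n. Asymptotically E[X] ~ (c³/6)·n^{3(1−α)} = (1³/6)·n^{1} → ∞; triangles are abundant w.h.p.

E[X] ≈ 3.3478; in regime p = Θ(1/n^{2/3}) E[X] diverges (above the triangle threshold p ~ 1/n).


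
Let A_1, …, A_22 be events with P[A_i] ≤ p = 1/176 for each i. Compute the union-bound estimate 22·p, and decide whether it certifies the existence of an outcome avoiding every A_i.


Union bound: P[∪_{i=1}^{22} A_i] ≤ Σ_i P[A_i] ≤ 22·p = 22·(1/176) = 1/8.
Numerically: 1/8 ≈ 0.12500.
Is 1/8 < 1? YES.
Since P[∪ A_i] ≤ 1/8 < 1, the complement has P[∩ A_i^c] ≥ 1 − 1/8 = 7/8 > 0, so some outcome avoids every A_i.

22·p = 1/8 ≈ 0.12500; existence CERTIFIED by the union bound.


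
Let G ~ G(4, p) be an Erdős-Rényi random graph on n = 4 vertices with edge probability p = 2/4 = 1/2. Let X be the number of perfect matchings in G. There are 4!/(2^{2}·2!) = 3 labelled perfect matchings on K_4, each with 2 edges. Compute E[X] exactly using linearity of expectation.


K_4 has 4!/(2^{2}·2!) = 3 labelled perfect matchings.
For each such perfect matching H, let X_H = 1 if all 2 edges of H are present in G. Then P[X_H = 1] = p^{2} = (1/2)^{2} = 1/4.
By linearity: E[X] = Σ_H E[X_H] = 3 · p^{2} = 3 · 1/4 = 3/4.
Numerically: E[X] ≈ 0.75.

E[X] = 3 · (1/2)^{2} = 3/4 ≈ 0.75.


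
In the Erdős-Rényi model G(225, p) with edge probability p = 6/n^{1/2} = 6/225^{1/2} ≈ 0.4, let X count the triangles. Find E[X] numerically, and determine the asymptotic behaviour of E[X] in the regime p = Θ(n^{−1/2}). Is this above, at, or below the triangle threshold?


Number of potential triangles: C(225, 3) = 1873200.
Each occurs with probability p³ ≈ (0.4)³ ≈ 6.4000000e-02.
By linearity: E[X] = C(225, 3)·p³ ≈ 1873200 · 6.4000000e-02 ≈ 119884.80000.
Since α = 1/2 < 1, p = c/n^{1/2} ≫ 1/n is above the triangle threshold p ~ 1/n. Asymptotically E[X] ~ (c³/6)·n^{3(1−α)} = (6³/6)·n^{1.5} → ∞; triangles are abundant w.h.p.

E[X] ≈ 119884.80000; in regime p = Θ(1/n^{1/2}) E[X] diverges (above the triangle threshold p ~ 1/n).


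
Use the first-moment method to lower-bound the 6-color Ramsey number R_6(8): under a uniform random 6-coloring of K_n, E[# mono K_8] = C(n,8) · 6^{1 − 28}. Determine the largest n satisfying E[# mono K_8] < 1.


We need C(n, 8) · 6^{1 − 28} < 1, i.e. C(n, 8) < 6^{28 − 1} = 1023490369077469249536.
Check values of n near the boundary:
  n = 1589: C(1589, 8) = 990389025825605844438; 990389025825605844438 < 1023490369077469249536? YES
  n = 1590: C(1590, 8) = 995397314198933813310; 995397314198933813310 < 1023490369077469249536? YES
  n = 1591: C(1591, 8) = 1000427749141189953870; 1000427749141189953870 < 1023490369077469249536? YES
  n = 1592: C(1592, 8) = 1005480414540892933435; 1005480414540892933435 < 1023490369077469249536? YES
  n = 1593: C(1593, 8) = 1010555394551193970323; 1010555394551193970323 < 1023490369077469249536? YES
  n = 1594: C(1594, 8) = 1015652773590544255167; 1015652773590544255167 < 1023490369077469249536? YES
  n = 1595: C(1595, 8) = 1020772636343363633895; 1020772636343363633895 < 1023490369077469249536? YES
  n = 1596: C(1596, 8) = 1025915067760710553965; 1025915067760710553965 < 1023490369077469249536? NO
  n = 1597: C(1597, 8) = 1031080153060953275445; 1031080153060953275445 < 1023490369077469249536? NO
The largest n with C(n, 8) < 1023490369077469249536 is n = 1595 (where E[X] = 113419181815929292655/113721152119718805504 ≈ 0.9973446). Hence R_6(8) > 1595, i.e. R_6(8) ≥ 1596.

Largest n = 1595; hence R_6(8) > 1595.


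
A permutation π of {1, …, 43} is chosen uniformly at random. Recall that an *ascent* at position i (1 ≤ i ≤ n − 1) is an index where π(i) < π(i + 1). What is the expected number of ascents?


Write X = Σ X_I over i = 1, …, 42, with X_I the indicator of one ascent.
There are 42 indicators.
For each fixed i, the pair (π(i), π(i+1)) is a uniformly random ordered pair of distinct values from {1, …, 43}; by symmetry P[π(i) < π(i+1)] = 1/2.
By linearity: E[X] = 42 · (1/2) = (43 − 1) · (1/2) = 21 ≈ 21.000.

E[X] = 21 = 21.000.


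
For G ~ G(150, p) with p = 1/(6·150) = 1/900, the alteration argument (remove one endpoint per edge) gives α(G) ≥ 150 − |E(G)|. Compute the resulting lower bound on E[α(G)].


E[|E(G)|] = C(150, 2)·p = 11175 · (1/900) = 149/12.
E[α(G)] ≥ n − E[|E(G)|] = 150 − 149/12 = 1651/12.
Numerically: ≈ 137.5833.
(This is only a lower bound; the true E[α(G)] may be larger.)

E[α(G)] ≥ 1651/12 ≈ 137.5833.


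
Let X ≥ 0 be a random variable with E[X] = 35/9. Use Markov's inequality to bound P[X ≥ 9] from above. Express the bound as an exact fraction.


μ = E[X] = 35/9, a = 9.
Markov: P[X ≥ 9] ≤ μ/a = (35/9)/9 = 35/81.
Numerically: ≈ 0.432.
(Since a = 9 > μ = 3.889, the bound 35/81 is < 1 and informative.)

P[X ≥ 9] ≤ 35/81 ≈ 0.432.


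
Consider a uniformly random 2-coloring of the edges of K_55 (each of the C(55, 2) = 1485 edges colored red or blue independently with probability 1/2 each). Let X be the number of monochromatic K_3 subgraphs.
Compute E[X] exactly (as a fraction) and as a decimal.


Let X = Σ_S X_S over the C(55, 3) = 26235 subsets S of size 3, where X_S = 1 if the K_3 on S is monochromatic.
For a fixed S, the K_3 on S has C(3, 2) = 3 edges. P[all 3 edges red] = (1/2)^3, and likewise for blue, so P[monochromatic] = 2·(1/2)^3 = 2^{1 − 3} = 1/4.
By linearity: E[X] = C(55, 3) · 2^{1 − 3} = 26235 · 1/4 = 26235/4.
Numerically: E[X] ≈ 6558.750.

E[X] = C(55,3)·2^(1−C(3,2)) = 26235/4 ≈ 6558.750.


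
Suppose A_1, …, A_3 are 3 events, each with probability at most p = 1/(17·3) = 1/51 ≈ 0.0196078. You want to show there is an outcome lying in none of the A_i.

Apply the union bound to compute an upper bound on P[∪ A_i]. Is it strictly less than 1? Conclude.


Union bound: P[∪_{i=1}^{3} A_i] ≤ Σ_i P[A_i] ≤ 3·p = 3·(1/51) = 1/17.
Numerically: 1/17 ≈ 0.0588235.
Is 1/17 < 1? YES.
Since P[∪ A_i] ≤ 1/17 < 1, the complement has P[∩ A_i^c] ≥ 1 − 1/17 = 16/17 > 0, so some outcome avoids every A_i.

3·p = 1/17 ≈ 0.0588235; existence CERTIFIED by the union bound.


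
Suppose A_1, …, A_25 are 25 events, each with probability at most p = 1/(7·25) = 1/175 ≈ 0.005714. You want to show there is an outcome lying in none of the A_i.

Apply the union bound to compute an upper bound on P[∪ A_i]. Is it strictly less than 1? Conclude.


Union bound: P[∪_{i=1}^{25} A_i] ≤ Σ_i P[A_i] ≤ 25·p = 25·(1/175) = 1/7.
Numerically: 1/7 ≈ 0.142857.
Is 1/7 < 1? YES.
Since P[∪ A_i] ≤ 1/7 < 1, the complement has P[∩ A_i^c] ≥ 1 − 1/7 = 6/7 > 0, so some outcome avoids every A_i.

25·p = 1/7 ≈ 0.142857; existence CERTIFIED by the union bound.


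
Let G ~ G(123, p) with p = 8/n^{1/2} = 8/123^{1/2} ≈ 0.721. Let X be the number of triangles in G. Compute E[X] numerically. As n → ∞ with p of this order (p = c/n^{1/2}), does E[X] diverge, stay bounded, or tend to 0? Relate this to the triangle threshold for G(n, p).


Number of potential triangles: C(123, 3) = 302621.
Each occurs with probability p³ ≈ (0.721)³ ≈ 3.75329e-01.
By linearity: E[X] = C(123, 3)·p³ ≈ 302621 · 3.75329e-01 ≈ 113582.482.
Since α = 1/2 < 1, p = c/n^{1/2} ≫ 1/n is above the triangle threshold p ~ 1/n. Asymptotically E[X] ~ (c³/6)·n^{3(1−α)} = (8³/6)·n^{1.5} → ∞; triangles are abundant w.h.p.

E[X] ≈ 113582.482; in regime p = Θ(1/n^{1/2}) E[X] diverges (above the triangle threshold p ~ 1/n).


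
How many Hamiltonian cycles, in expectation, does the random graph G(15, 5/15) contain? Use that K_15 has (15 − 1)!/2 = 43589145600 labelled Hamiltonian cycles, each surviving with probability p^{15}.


K_15 has (15 − 1)!/2 = 43589145600 labelled Hamiltonian cycles.
For each such Hamiltonian cycle H, let X_H = 1 if all 15 edges of H are present in G. Then P[X_H = 1] = p^{15} = (1/3)^{15} = 1/14348907.
By linearity: E[X] = Σ_H E[X_H] = 43589145600 · p^{15} = 43589145600 · 1/14348907 = 179379200/59049.
Numerically: E[X] ≈ 3037.8.

E[X] = 43589145600 · (1/3)^{15} = 179379200/59049 ≈ 3037.8.


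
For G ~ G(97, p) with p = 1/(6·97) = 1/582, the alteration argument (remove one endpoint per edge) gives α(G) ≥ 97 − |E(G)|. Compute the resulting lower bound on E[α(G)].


E[|E(G)|] = C(97, 2)·p = 4656 · (1/582) = 8.
E[α(G)] ≥ n − E[|E(G)|] = 97 − 8 = 89.
Numerically: ≈ 89.00000.
(This is only a lower bound; the true E[α(G)] may be larger.)

E[α(G)] ≥ 89 ≈ 89.00000.


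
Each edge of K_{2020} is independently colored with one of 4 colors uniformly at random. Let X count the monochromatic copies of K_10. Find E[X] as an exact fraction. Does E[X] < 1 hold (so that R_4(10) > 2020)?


E[X] = C(2020, 10) · 4^{1 − 45} = 304832018578739931133653656 · 4^{−44} = 304832018578739931133653656/309485009821345068724781056.
As a reduced fraction: E[X] = 38104002322342491391706707/38685626227668133590597632 ≈ 0.9849654.
Is E[X] < 1? YES.
Since E[X] < 1, there exists a 4-coloring of K_{2020} with no monochromatic K_10; hence R_4(10) > 2020.

E[X] = 38104002322342491391706707/38685626227668133590597632 ≈ 0.9849654; E[X] < 1, so R_4(10) > 2020.


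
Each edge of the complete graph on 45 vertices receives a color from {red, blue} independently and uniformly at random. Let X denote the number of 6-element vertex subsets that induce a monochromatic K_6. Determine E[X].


Let X = Σ_S X_S over the C(45, 6) = 8145060 subsets S of size 6, where X_S = 1 if the K_6 on S is monochromatic.
For a fixed S, the K_6 on S has C(6, 2) = 15 edges. P[all 15 edges red] = (1/2)^15, and likewise for blue, so P[monochromatic] = 2·(1/2)^15 = 2^{1 − 15} = 1/16384.
By linearity: E[X] = C(45, 6) · 2^{1 − 15} = 8145060 · 1/16384 = 2036265/4096.
Numerically: E[X] ≈ 497.135.

E[X] = C(45,6)·2^(1−C(6,2)) = 2036265/4096 ≈ 497.135.


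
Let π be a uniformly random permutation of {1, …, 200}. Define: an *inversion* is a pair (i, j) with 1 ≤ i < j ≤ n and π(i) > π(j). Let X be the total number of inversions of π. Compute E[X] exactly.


Write X = Σ X_I over the C(200, 2) = 19900 pairs i < j, with X_I the indicator of one inversion.
There are 19900 indicators.
For each fixed pair i < j, the values π(i) and π(j) are two distinct elements of {1, …, 200} in uniformly random order; by symmetry P[π(i) > π(j)] = 1/2.
By linearity: E[X] = 19900 · (1/2) = C(200, 2) · (1/2) = 19900/2 = 9950 ≈ 9950.000000.

E[X] = 9950 = 9950.000000.


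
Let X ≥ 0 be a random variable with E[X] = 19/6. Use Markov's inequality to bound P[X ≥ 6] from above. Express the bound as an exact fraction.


μ = E[X] = 19/6, a = 6.
Markov: P[X ≥ 6] ≤ μ/a = (19/6)/6 = 19/36.
Numerically: ≈ 0.52778.
(Since a = 6 > μ = 3.16667, the bound 19/36 is < 1 and informative.)

P[X ≥ 6] ≤ 19/36 ≈ 0.52778.


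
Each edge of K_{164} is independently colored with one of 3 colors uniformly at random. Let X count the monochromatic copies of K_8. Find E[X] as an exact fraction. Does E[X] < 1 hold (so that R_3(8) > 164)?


E[X] = C(164, 8) · 3^{1 − 28} = 10912535409348 · 3^{−27} = 10912535409348/7625597484987.
As a reduced fraction: E[X] = 404167978124/282429536481 ≈ 1.431.
Is E[X] < 1? NO.
Since E[X] ≥ 1, the first-moment bound is inconclusive at n = 164; it does NOT by itself certify R_3(8) > 164.

E[X] = 404167978124/282429536481 ≈ 1.431; E[X] ≥ 1; first-moment method inconclusive here.


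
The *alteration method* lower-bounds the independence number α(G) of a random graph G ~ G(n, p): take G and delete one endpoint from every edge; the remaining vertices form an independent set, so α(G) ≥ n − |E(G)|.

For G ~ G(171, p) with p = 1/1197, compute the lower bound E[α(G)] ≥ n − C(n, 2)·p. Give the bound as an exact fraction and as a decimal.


E[|E(G)|] = C(171, 2)·p = 14535 · (1/1197) = 85/7.
E[α(G)] ≥ n − E[|E(G)|] = 171 − 85/7 = 1112/7.
Numerically: ≈ 158.8571.
(This is only a lower bound; the true E[α(G)] may be larger.)

E[α(G)] ≥ 1112/7 ≈ 158.8571.


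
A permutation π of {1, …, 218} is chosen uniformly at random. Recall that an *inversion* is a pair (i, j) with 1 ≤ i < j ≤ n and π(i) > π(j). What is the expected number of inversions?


Write X = Σ X_I over the C(218, 2) = 23653 pairs i < j, with X_I the indicator of one inversion.
There are 23653 indicators.
For each fixed pair i < j, the values π(i) and π(j) are two distinct elements of {1, …, 218} in uniformly random order; by symmetry P[π(i) > π(j)] = 1/2.
By linearity: E[X] = 23653 · (1/2) = C(218, 2) · (1/2) = 23653/2 = 23653/2 ≈ 11826.500000.

E[X] = 23653/2 = 11826.500000.


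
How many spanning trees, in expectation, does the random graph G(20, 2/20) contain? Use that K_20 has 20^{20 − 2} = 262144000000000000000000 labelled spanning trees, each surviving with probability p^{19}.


K_20 has 20^{20 − 2} = 262144000000000000000000 labelled spanning trees.
For each such spanning tree H, let X_H = 1 if all 19 edges of H are present in G. Then P[X_H = 1] = p^{19} = (1/10)^{19} = 1/10000000000000000000.
Summing the indicators: E[X] = Σ_H E[X_H] = 262144000000000000000000 · p^{19} = 262144000000000000000000 · 1/10000000000000000000 = 131072/5.
Numerically: E[X] ≈ 26214.

E[X] = 262144000000000000000000 · (1/10)^{19} = 131072/5 ≈ 26214.


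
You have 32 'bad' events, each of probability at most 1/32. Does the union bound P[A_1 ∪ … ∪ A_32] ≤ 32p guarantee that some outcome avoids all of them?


Union bound: P[∪_{i=1}^{32} A_i] ≤ Σ_i P[A_i] ≤ 32·p = 32·(1/32) = 1.
Numerically: 1 ≈ 1.00000.
Is 1 < 1? NO.
Since the bound 1 is ≥ 1, the union bound is uninformative here; it does NOT by itself certify existence.

32·p = 1 ≈ 1.00000; existence NOT certified by the union bound.


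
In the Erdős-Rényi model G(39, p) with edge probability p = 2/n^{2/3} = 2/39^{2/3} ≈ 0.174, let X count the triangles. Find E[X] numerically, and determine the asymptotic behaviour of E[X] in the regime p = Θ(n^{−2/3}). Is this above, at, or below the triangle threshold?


Number of potential triangles: C(39, 3) = 9139.
Each occurs with probability p³ ≈ (0.174)³ ≈ 5.25970e-03.
By linearity: E[X] = C(39, 3)·p³ ≈ 9139 · 5.25970e-03 ≈ 48.068.
Since α = 2/3 < 1, p = c/n^{2/3} ≫ 1/n is above the triangle threshold p ~ 1/n. Asymptotically E[X] ~ (c³/6)·n^{3(1−α)} = (2³/6)·n^{1} → ∞; triangles are abundant w.h.p.

E[X] ≈ 48.068; in regime p = Θ(1/n^{2/3}) E[X] diverges (above the triangle threshold p ~ 1/n).


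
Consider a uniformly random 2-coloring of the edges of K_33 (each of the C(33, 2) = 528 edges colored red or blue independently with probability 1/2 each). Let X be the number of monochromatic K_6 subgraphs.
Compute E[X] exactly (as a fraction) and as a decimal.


Let X = Σ_S X_S over the C(33, 6) = 1107568 subsets S of size 6, where X_S = 1 if the K_6 on S is monochromatic.
For a fixed S, the K_6 on S has C(6, 2) = 15 edges. P[all 15 edges red] = (1/2)^15, and likewise for blue, so P[monochromatic] = 2·(1/2)^15 = 2^{1 − 15} = 1/16384.
By linearity of expectation: E[X] = C(33, 6) · 2^{1 − 15} = 1107568 · 1/16384 = 69223/1024.
Numerically: E[X] ≈ 67.60059.

E[X] = C(33,6)·2^(1−C(6,2)) = 69223/1024 ≈ 67.60059.


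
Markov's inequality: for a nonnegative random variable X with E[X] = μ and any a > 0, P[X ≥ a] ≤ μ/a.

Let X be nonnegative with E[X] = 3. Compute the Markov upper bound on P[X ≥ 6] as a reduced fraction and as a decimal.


μ = E[X] = 3, a = 6.
Markov: P[X ≥ 6] ≤ μ/a = (3)/6 = 1/2.
Numerically: ≈ 0.500000.
(Since a = 6 > μ = 3.000000, the bound 1/2 is < 1 and informative.)

P[X ≥ 6] ≤ 1/2 ≈ 0.500000.


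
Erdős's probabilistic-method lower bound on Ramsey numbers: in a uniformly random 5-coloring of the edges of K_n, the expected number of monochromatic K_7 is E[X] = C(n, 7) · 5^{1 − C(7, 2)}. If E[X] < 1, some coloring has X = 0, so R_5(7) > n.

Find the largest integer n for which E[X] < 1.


We need C(n, 7) · 5^{1 − 21} < 1, i.e. C(n, 7) < 5^{21 − 1} = 95367431640625.
Check values of n near the boundary:
  n = 333: C(333, 7) = 84549532139028; 84549532139028 < 95367431640625? YES
  n = 334: C(334, 7) = 86359460961576; 86359460961576 < 95367431640625? YES
  n = 335: C(335, 7) = 88202498238195; 88202498238195 < 95367431640625? YES
  n = 336: C(336, 7) = 90079147136880; 90079147136880 < 95367431640625? YES
  n = 337: C(337, 7) = 91989916924632; 91989916924632 < 95367431640625? YES
  n = 338: C(338, 7) = 93935323022736; 93935323022736 < 95367431640625? YES
  n = 339: C(339, 7) = 95915887062372; 95915887062372 < 95367431640625? NO
  n = 340: C(340, 7) = 97932136940560; 97932136940560 < 95367431640625? NO
  n = 341: C(341, 7) = 99984606876440; 99984606876440 < 95367431640625? NO
The largest n with C(n, 7) < 95367431640625 is n = 338 (where E[X] = 93935323022736/95367431640625 ≈ 0.9849833). Hence R_5(7) > 338, i.e. R_5(7) ≥ 339.

Largest n = 338; hence R_5(7) > 338.


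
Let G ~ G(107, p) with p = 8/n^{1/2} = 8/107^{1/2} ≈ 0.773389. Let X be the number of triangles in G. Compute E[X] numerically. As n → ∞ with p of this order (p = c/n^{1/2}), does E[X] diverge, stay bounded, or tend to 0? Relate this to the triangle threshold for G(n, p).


Number of potential triangles: C(107, 3) = 198485.
Each occurs with probability p³ ≈ (0.773389)³ ≈ 4.62587927e-01.
By linearity: E[X] = C(107, 3)·p³ ≈ 198485 · 4.62587927e-01 ≈ 91816.764784.
Since α = 1/2 < 1, p = c/n^{1/2} ≫ 1/n is above the triangle threshold p ~ 1/n. Asymptotically E[X] ~ (c³/6)·n^{3(1−α)} = (8³/6)·n^{1.5} → ∞; triangles are abundant w.h.p.

E[X] ≈ 91816.764784; in regime p = Θ(1/n^{1/2}) E[X] diverges (above the triangle threshold p ~ 1/n).


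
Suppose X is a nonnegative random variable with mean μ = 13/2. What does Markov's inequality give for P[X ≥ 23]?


μ = E[X] = 13/2, a = 23.
Markov: P[X ≥ 23] ≤ μ/a = (13/2)/23 = 13/46.
Numerically: ≈ 0.28261.
(Since a = 23 > μ = 6.50000, the bound 13/46 is < 1 and informative.)

P[X ≥ 23] ≤ 13/46 ≈ 0.28261.


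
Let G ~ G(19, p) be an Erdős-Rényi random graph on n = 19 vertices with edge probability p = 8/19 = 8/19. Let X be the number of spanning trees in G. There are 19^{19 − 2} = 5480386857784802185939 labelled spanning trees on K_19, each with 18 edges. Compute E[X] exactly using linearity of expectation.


K_19 has 19^{19 − 2} = 5480386857784802185939 labelled spanning trees.
For each such spanning tree H, let X_H = 1 if all 18 edges of H are present in G. Then P[X_H = 1] = p^{18} = (8/19)^{18} = 18014398509481984/104127350297911241532841.
By linearity of expectation: E[X] = Σ_H E[X_H] = 5480386857784802185939 · p^{18} = 5480386857784802185939 · 18014398509481984/104127350297911241532841 = 18014398509481984/19.
Numerically: E[X] ≈ 9.48126e+14.

E[X] = 5480386857784802185939 · (8/19)^{18} = 18014398509481984/19 ≈ 9.48126e+14.
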